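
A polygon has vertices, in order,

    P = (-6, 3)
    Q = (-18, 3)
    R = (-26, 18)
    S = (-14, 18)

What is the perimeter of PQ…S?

58

|PQ| = √((-12)² + (0)²) = √144 = 12
|QR| = √((-8)² + (15)²) = √289 = 17
|RS| = √((12)² + (0)²) = √144 = 12
|SP| = √((8)² + (-15)²) = √289 = 17
Perimeter = 12 + 17 + 12 + 17 = 58.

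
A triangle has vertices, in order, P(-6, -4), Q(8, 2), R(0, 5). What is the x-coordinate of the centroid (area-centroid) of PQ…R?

2/3

Apply Gauss's area formula. First the cross-terms c_i = x_i·y_{i+1} − x_{i+1}·y_i:
  20, 40, 30  ⇒  2A = 90, A = 45.
Then Σ (x_i + x_{i+1})·c_i = 180, so x̄ = 180 / (6·45) = 2/3.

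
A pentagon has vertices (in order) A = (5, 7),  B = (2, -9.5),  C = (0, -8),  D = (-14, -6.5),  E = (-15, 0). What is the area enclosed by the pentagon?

196

Apply Gauss's area formula: 2A = Σ (x_i·y_{i+1} − x_{i+1}·y_i), indices taken mod 5.
Cross-terms: -61.5, -16, -112, -97.5, -105  ⇒  Σ = -392
Area = |Σ|/2 = 196.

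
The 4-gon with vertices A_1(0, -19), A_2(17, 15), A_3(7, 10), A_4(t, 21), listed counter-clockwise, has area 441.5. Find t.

Write out the shoelace sum; only the two edges meeting at A_4 involve t:
2·Area = [(7·21 − t·10) + (t·(-19) − 0·21)] + 388
       = -29·t + 535 = 883
⇒ t = -12.

-12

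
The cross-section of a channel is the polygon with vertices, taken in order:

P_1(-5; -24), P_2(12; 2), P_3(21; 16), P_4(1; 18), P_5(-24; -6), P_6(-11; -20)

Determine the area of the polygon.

Apply the shoelace (surveyor's) formula: 2A = Σ (x_i·y_{i+1} − x_{i+1}·y_i), indices taken mod 6.
P_1→P_2: (-5)(2) − (12)(-24) = 278
P_2→P_3: (12)(16) − (21)(2) = 150
P_3→P_4: (21)(18) − (1)(16) = 362
P_4→P_5: (1)(-6) − (-24)(18) = 426
P_5→P_6: (-24)(-20) − (-11)(-6) = 414
P_6→P_1: (-11)(-24) − (-5)(-20) = 164
Σ = 1794
Area = |Σ|/2 = 897.

897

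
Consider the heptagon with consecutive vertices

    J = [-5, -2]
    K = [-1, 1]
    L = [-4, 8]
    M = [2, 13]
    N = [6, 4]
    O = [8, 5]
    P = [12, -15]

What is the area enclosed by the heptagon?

Apply the shoelace formula: 2A = Σ (x_i·y_{i+1} − x_{i+1}·y_i), indices taken mod 7.
Σ = (-7) + (-4) + (-68) + (-70) + (-2) + (-180) + (-99) = -430
Area = |Σ|/2 = 215.

215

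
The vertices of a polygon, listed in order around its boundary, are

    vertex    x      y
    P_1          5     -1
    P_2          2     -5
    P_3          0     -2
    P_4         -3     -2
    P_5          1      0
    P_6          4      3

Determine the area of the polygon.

Apply the shoelace formula: 2A = Σ (x_i·y_{i+1} − x_{i+1}·y_i), indices taken mod 6.
Cross-terms: -23, -4, -6, 2, 3, -19  ⇒  Σ = -47
Area = |Σ|/2 = 23.5.

23.5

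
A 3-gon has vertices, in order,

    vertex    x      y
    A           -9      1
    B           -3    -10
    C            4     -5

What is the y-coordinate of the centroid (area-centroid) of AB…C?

-14/3

Apply the shoelace (surveyor's) formula. First the cross-terms c_i = x_i·y_{i+1} − x_{i+1}·y_i:
  93, 55, -41  ⇒  2A = 107, A = 53.5.
Then Σ (y_i + y_{i+1})·c_i = -1498, so ȳ = -1498 / (6·53.5) = -14/3.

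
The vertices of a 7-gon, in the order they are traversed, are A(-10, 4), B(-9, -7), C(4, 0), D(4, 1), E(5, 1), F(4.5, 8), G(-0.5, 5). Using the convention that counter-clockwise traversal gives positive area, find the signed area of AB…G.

Apply the surveyor's formula: 2A = Σ (x_i·y_{i+1} − x_{i+1}·y_i), indices taken mod 7.
A→B: (-10)(-7) − (-9)(4) = 106
B→C: (-9)(0) − (4)(-7) = 28
C→D: (4)(1) − (4)(0) = 4
D→E: (4)(1) − (5)(1) = -1
E→F: (5)(8) − (4.5)(1) = 35.5
F→G: (4.5)(5) − (-0.5)(8) = 26.5
G→A: (-0.5)(4) − (-10)(5) = 48
Σ = 247
Signed area = Σ/2 = 123.5 (positive ⇒ counter-clockwise traversal).

123.5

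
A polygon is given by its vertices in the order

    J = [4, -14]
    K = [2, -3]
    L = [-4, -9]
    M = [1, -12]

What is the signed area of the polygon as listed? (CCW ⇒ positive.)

38.5

Apply the shoelace formula: 2A = Σ (x_i·y_{i+1} − x_{i+1}·y_i), indices taken mod 4.
Σ = (16) + (-30) + (57) + (34) = 77
Signed area = Σ/2 = 38.5 (positive ⇒ counter-clockwise traversal).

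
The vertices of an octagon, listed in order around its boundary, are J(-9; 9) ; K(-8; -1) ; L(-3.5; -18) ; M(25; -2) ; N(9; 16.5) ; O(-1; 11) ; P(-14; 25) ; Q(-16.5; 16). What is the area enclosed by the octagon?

Apply the surveyor's formula: 2A = Σ (x_i·y_{i+1} − x_{i+1}·y_i), indices taken mod 8.
Σ = (81) + (140.5) + (457) + (430.5) + (115.5) + (129) + (188.5) + (-4.5) = 1537.5
Area = |Σ|/2 = 768.75.

768.75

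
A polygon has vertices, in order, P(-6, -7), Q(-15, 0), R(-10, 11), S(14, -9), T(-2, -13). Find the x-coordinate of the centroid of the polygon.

Apply the shoelace formula. First the cross-terms c_i = x_i·y_{i+1} − x_{i+1}·y_i:
  -105, -165, -64, -200, -64  ⇒  2A = -598, A = -299.
Then Σ (x_i + x_{i+1})·c_i = 4186, so x̄ = 4186 / (6·(-299)) = -7/3.

-7/3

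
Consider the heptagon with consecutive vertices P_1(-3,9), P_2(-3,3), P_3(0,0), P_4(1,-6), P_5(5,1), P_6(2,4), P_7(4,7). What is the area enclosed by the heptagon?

61

P_1→P_2: (-3)(3) − (-3)(9) = 18
P_2→P_3: (-3)(0) − (0)(3) = 0
P_3→P_4: (0)(-6) − (1)(0) = 0
P_4→P_5: (1)(1) − (5)(-6) = 31
P_5→P_6: (5)(4) − (2)(1) = 18
P_6→P_7: (2)(7) − (4)(4) = -2
P_7→P_1: (4)(9) − (-3)(7) = 57
Σ = 122
Area = |Σ|/2 = 61.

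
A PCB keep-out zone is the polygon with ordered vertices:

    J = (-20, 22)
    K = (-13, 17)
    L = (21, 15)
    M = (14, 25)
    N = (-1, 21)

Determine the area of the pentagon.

Σ = (-54) + (-552) + (315) + (319) + (398) = 426
Area = |Σ|/2 = 213.

213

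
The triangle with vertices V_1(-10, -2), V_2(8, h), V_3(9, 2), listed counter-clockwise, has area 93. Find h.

-8

Write out the shoelace sum; only the two edges meeting at V_2 involve h:
2·Area = [((-10)·h − 8·(-2)) + (8·2 − 9·h)] + 2
       = -19·h + 34 = 186
⇒ h = -8.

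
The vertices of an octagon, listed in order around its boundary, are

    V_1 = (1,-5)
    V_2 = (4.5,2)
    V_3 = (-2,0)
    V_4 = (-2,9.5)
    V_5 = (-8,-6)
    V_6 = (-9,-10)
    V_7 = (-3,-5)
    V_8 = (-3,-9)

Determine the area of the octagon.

87.25

Σ = (24.5) + (4) + (-19) + (88) + (26) + (15) + (12) + (24) = 174.5
Area = |Σ|/2 = 87.25.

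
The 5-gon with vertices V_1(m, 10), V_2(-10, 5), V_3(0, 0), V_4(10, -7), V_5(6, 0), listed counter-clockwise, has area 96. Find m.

The doubled signed area Σ (x_i y_{i+1} − x_{i+1} y_i) is linear in m.
With m=0 it equals 202; the coefficient of m is 5 (from the two edges through V_1).
So 5·m + 202 = 2·96 = 192 ⇒ m = -2.

-2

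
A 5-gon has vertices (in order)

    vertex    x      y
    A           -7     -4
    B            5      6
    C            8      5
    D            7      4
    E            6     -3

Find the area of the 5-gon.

69

Apply the shoelace formula: 2A = Σ (x_i·y_{i+1} − x_{i+1}·y_i), indices taken mod 5.
Cross-terms: -22, -23, -3, -45, -45  ⇒  Σ = -138
Area = |Σ|/2 = 69.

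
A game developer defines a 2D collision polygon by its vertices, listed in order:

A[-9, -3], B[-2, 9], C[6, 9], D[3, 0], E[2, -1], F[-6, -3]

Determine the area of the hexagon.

Σ = (-87) + (-72) + (-27) + (-3) + (-12) + (-9) = -210
Area = |Σ|/2 = 105.

105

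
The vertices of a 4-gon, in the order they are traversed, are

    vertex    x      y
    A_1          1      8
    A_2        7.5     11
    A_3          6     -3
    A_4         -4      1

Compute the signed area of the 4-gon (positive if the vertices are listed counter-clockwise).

Apply the shoelace formula: 2A = Σ (x_i·y_{i+1} − x_{i+1}·y_i), indices taken mod 4.
Cross-terms: -49, -88.5, -6, -33  ⇒  Σ = -176.5
Signed area = Σ/2 = -88.25 (negative ⇒ clockwise traversal).

-88.25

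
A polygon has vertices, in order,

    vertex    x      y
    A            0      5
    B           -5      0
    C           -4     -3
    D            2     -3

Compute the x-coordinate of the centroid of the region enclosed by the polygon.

-23/17

Apply the shoelace (surveyor's) formula. First the cross-terms c_i = x_i·y_{i+1} − x_{i+1}·y_i:
  25, 15, 18, 10  ⇒  2A = 68, A = 34.
Then Σ (x_i + x_{i+1})·c_i = -276, so x̄ = -276 / (6·34) = -23/17.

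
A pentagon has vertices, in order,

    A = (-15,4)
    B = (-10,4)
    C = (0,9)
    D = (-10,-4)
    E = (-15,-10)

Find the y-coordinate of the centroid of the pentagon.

6/19

Apply the shoelace (surveyor's) formula. First the cross-terms c_i = x_i·y_{i+1} − x_{i+1}·y_i:
  -20, -90, 90, 40, -210  ⇒  2A = -190, A = -95.
Then Σ (y_i + y_{i+1})·c_i = -180, so ȳ = -180 / (6·(-95)) = 6/19.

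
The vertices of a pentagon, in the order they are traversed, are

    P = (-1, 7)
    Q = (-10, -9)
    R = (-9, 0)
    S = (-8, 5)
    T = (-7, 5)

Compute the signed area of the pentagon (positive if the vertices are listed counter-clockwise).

-48

Apply the shoelace formula: 2A = Σ (x_i·y_{i+1} − x_{i+1}·y_i), indices taken mod 5.
P→Q: (-1)(-9) − (-10)(7) = 79
Q→R: (-10)(0) − (-9)(-9) = -81
R→S: (-9)(5) − (-8)(0) = -45
S→T: (-8)(5) − (-7)(5) = -5
T→P: (-7)(7) − (-1)(5) = -44
Σ = -96
Signed area = Σ/2 = -48 (negative ⇒ clockwise traversal).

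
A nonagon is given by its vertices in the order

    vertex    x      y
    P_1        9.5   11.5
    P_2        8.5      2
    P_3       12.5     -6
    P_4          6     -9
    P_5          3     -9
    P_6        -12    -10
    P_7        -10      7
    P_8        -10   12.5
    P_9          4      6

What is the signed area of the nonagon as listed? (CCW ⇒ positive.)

-378.125

Cross-terms: -78.75, -76, -76.5, -27, -138, -184, -55, -110, -11  ⇒  Σ = -756.25
Signed area = Σ/2 = -378.125 (negative ⇒ clockwise traversal).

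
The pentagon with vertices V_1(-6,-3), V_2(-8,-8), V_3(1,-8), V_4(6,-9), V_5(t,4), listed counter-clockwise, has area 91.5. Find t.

0

The doubled signed area Σ (x_i y_{i+1} − x_{i+1} y_i) is linear in t.
With t=0 it equals 183; the coefficient of t is 6 (from the two edges through V_5).
So 6·t + 183 = 2·91.5 = 183 ⇒ t = 0.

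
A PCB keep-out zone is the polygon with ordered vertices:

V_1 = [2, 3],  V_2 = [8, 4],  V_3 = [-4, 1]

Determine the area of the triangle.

3

Apply Gauss's area formula: 2A = Σ (x_i·y_{i+1} − x_{i+1}·y_i), indices taken mod 3.
Σ = (-16) + (24) + (-14) = -6
Area = |Σ|/2 = 3.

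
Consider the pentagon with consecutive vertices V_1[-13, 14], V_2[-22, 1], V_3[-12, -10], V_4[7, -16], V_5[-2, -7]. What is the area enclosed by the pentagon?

Apply the shoelace formula: 2A = Σ (x_i·y_{i+1} − x_{i+1}·y_i), indices taken mod 5.
Σ = (295) + (232) + (262) + (-81) + (-119) = 589
Area = |Σ|/2 = 294.5.

294.5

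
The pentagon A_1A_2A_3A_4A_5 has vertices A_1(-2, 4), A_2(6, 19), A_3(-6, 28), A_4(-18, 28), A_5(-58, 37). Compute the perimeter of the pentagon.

150

|A_1A_2| = √((8)² + (15)²) = √289 = 17
|A_2A_3| = √((-12)² + (9)²) = √225 = 15
|A_3A_4| = √((-12)² + (0)²) = √144 = 12
|A_4A_5| = √((-40)² + (9)²) = √1681 = 41
|A_5A_1| = √((56)² + (-33)²) = √4225 = 65
Perimeter = 17 + 15 + 12 + 41 + 65 = 150.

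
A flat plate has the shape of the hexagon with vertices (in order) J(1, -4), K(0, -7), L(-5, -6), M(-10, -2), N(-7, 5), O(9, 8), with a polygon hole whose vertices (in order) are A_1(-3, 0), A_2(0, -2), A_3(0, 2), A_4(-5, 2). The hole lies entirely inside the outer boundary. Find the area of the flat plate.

Outer boundary:
Apply Gauss's area formula: 2A = Σ (x_i·y_{i+1} − x_{i+1}·y_i), indices taken mod 6.
Σ = (-7) + (-35) + (-50) + (-64) + (-101) + (-44) = -301
Area = |Σ|/2 = 150.5.
Hole:
Apply Gauss's area formula: 2A = Σ (x_i·y_{i+1} − x_{i+1}·y_i), indices taken mod 4.
Cross-terms: 6, 0, 10, 6  ⇒  Σ = 22
Area = |Σ|/2 = 11.
Net area = 150.5 − 11 = 139.5.

139.5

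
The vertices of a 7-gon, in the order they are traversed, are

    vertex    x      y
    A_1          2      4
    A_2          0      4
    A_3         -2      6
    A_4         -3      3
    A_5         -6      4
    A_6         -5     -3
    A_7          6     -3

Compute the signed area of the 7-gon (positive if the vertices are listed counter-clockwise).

Apply Gauss's area formula: 2A = Σ (x_i·y_{i+1} − x_{i+1}·y_i), indices taken mod 7.
Cross-terms: 8, 8, 12, 6, 38, 33, 30  ⇒  Σ = 135
Signed area = Σ/2 = 67.5 (positive ⇒ counter-clockwise traversal).

67.5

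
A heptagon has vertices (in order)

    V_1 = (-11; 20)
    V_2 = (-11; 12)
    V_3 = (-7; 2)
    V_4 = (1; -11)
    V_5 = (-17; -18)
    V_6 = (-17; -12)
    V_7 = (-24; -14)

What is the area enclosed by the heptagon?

383

V_1→V_2: (-11)(12) − (-11)(20) = 88
V_2→V_3: (-11)(2) − (-7)(12) = 62
V_3→V_4: (-7)(-11) − (1)(2) = 75
V_4→V_5: (1)(-18) − (-17)(-11) = -205
V_5→V_6: (-17)(-12) − (-17)(-18) = -102
V_6→V_7: (-17)(-14) − (-24)(-12) = -50
V_7→V_1: (-24)(20) − (-11)(-14) = -634
Σ = -766
Area = |Σ|/2 = 383.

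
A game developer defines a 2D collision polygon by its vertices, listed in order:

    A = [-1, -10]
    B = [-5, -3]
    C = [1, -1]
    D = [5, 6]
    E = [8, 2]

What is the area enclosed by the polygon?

A→B: (-1)(-3) − (-5)(-10) = -47
B→C: (-5)(-1) − (1)(-3) = 8
C→D: (1)(6) − (5)(-1) = 11
D→E: (5)(2) − (8)(6) = -38
E→A: (8)(-10) − (-1)(2) = -78
Σ = -144
Area = |Σ|/2 = 72.

72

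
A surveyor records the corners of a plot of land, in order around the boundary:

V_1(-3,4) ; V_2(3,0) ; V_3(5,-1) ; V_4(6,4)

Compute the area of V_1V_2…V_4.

Apply Gauss's area formula: 2A = Σ (x_i·y_{i+1} − x_{i+1}·y_i), indices taken mod 4.
V_1→V_2: (-3)(0) − (3)(4) = -12
V_2→V_3: (3)(-1) − (5)(0) = -3
V_3→V_4: (5)(4) − (6)(-1) = 26
V_4→V_1: (6)(4) − (-3)(4) = 36
Σ = 47
Area = |Σ|/2 = 23.5.

23.5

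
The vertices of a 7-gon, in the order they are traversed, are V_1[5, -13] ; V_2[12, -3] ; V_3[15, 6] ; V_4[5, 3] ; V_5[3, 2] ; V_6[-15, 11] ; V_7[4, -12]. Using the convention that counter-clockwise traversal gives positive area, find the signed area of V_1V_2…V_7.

240.5

Apply the shoelace (surveyor's) formula: 2A = Σ (x_i·y_{i+1} − x_{i+1}·y_i), indices taken mod 7.
Cross-terms: 141, 117, 15, 1, 63, 136, 8  ⇒  Σ = 481
Signed area = Σ/2 = 240.5 (positive ⇒ counter-clockwise traversal).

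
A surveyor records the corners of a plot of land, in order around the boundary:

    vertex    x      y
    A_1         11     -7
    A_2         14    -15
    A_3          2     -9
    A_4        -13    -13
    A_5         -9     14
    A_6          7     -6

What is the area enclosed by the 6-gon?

316

Apply the shoelace formula: 2A = Σ (x_i·y_{i+1} − x_{i+1}·y_i), indices taken mod 6.
Σ = (-67) + (-96) + (-143) + (-299) + (-44) + (17) = -632
Area = |Σ|/2 = 316.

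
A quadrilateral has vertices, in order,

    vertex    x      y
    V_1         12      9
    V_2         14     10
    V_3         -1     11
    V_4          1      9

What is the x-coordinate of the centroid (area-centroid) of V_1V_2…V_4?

53/9

Apply the shoelace formula. First the cross-terms c_i = x_i·y_{i+1} − x_{i+1}·y_i:
  -6, 164, -20, -99  ⇒  2A = 39, A = 19.5.
Then Σ (x_i + x_{i+1})·c_i = 689, so x̄ = 689 / (6·19.5) = 53/9.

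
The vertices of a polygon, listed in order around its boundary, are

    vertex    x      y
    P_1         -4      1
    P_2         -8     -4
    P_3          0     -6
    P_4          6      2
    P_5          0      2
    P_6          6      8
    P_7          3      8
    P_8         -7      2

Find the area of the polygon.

97.5

Apply the surveyor's formula: 2A = Σ (x_i·y_{i+1} − x_{i+1}·y_i), indices taken mod 8.
P_1→P_2: (-4)(-4) − (-8)(1) = 24
P_2→P_3: (-8)(-6) − (0)(-4) = 48
P_3→P_4: (0)(2) − (6)(-6) = 36
P_4→P_5: (6)(2) − (0)(2) = 12
P_5→P_6: (0)(8) − (6)(2) = -12
P_6→P_7: (6)(8) − (3)(8) = 24
P_7→P_8: (3)(2) − (-7)(8) = 62
P_8→P_1: (-7)(1) − (-4)(2) = 1
Σ = 195
Area = |Σ|/2 = 97.5.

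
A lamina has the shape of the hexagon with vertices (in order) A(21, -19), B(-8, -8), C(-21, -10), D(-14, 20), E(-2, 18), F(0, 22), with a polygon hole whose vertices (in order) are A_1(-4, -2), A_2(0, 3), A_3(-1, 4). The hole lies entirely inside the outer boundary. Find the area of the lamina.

838.5

Outer boundary:
Apply Gauss's area formula: 2A = Σ (x_i·y_{i+1} − x_{i+1}·y_i), indices taken mod 6.
Cross-terms: -320, -88, -560, -212, -44, -462  ⇒  Σ = -1686
Area = |Σ|/2 = 843.
Hole:
Apply the surveyor's formula: 2A = Σ (x_i·y_{i+1} − x_{i+1}·y_i), indices taken mod 3.
Σ = (-12) + (3) + (18) = 9
Area = |Σ|/2 = 4.5.
Net area = 843 − 4.5 = 838.5.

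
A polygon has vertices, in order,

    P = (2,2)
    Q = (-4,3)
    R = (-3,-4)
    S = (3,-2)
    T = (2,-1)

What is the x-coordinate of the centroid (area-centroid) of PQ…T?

Apply Gauss's area formula. First the cross-terms c_i = x_i·y_{i+1} − x_{i+1}·y_i:
  14, 25, 18, 1, 6  ⇒  2A = 64, A = 32.
Then Σ (x_i + x_{i+1})·c_i = -174, so x̄ = -174 / (6·32) = -0.90625.

-0.90625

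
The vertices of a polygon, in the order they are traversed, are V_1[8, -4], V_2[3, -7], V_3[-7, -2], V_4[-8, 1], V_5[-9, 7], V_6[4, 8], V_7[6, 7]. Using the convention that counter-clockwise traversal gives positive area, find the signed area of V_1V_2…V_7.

-184.5

Apply Gauss's area formula: 2A = Σ (x_i·y_{i+1} − x_{i+1}·y_i), indices taken mod 7.
Σ = (-44) + (-55) + (-23) + (-47) + (-100) + (-20) + (-80) = -369
Signed area = Σ/2 = -184.5 (negative ⇒ clockwise traversal).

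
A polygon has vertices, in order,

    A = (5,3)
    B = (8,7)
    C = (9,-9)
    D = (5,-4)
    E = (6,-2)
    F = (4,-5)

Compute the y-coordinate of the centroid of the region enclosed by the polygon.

Apply the shoelace formula. First the cross-terms c_i = x_i·y_{i+1} − x_{i+1}·y_i:
  11, -135, 9, 14, -22, 37  ⇒  2A = -86, A = -43.
Then Σ (y_i + y_{i+1})·c_i = 259, so ȳ = 259 / (6·(-43)) = -259/258.

-259/258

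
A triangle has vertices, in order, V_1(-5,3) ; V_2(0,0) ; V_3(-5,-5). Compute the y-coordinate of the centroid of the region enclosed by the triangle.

-2/3

Apply Gauss's area formula. First the cross-terms c_i = x_i·y_{i+1} − x_{i+1}·y_i:
  0, 0, -40  ⇒  2A = -40, A = -20.
Then Σ (y_i + y_{i+1})·c_i = 80, so ȳ = 80 / (6·(-20)) = -2/3.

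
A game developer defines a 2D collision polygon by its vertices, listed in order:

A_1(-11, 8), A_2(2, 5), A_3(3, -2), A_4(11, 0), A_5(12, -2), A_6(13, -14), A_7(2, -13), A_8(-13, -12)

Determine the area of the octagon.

Apply Gauss's area formula: 2A = Σ (x_i·y_{i+1} − x_{i+1}·y_i), indices taken mod 8.
Σ = (-71) + (-19) + (22) + (-22) + (-142) + (-141) + (-193) + (-236) = -802
Area = |Σ|/2 = 401.

401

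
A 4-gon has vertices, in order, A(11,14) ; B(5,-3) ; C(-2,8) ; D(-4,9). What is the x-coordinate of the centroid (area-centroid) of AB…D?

Apply the shoelace formula. First the cross-terms c_i = x_i·y_{i+1} − x_{i+1}·y_i:
  -103, 34, 14, -155  ⇒  2A = -210, A = -105.
Then Σ (x_i + x_{i+1})·c_i = -2715, so x̄ = -2715 / (6·(-105)) = 181/42.

181/42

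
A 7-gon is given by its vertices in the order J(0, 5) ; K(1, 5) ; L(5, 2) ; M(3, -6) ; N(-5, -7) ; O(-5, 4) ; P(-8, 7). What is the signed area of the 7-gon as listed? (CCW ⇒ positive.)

Apply the shoelace (surveyor's) formula: 2A = Σ (x_i·y_{i+1} − x_{i+1}·y_i), indices taken mod 7.
Σ = (-5) + (-23) + (-36) + (-51) + (-55) + (-3) + (-40) = -213
Signed area = Σ/2 = -106.5 (negative ⇒ clockwise traversal).

-106.5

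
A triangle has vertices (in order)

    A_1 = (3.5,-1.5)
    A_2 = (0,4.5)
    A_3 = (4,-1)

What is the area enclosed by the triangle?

Apply the shoelace (surveyor's) formula: 2A = Σ (x_i·y_{i+1} − x_{i+1}·y_i), indices taken mod 3.
Σ = (15.75) + (-18) + (-2.5) = -4.75
Area = |Σ|/2 = 2.375.

2.375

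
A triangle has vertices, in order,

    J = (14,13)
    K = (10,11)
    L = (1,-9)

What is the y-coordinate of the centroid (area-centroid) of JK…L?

5

Apply the surveyor's formula. First the cross-terms c_i = x_i·y_{i+1} − x_{i+1}·y_i:
  24, -101, 139  ⇒  2A = 62, A = 31.
Then Σ (y_i + y_{i+1})·c_i = 930, so ȳ = 930 / (6·31) = 5.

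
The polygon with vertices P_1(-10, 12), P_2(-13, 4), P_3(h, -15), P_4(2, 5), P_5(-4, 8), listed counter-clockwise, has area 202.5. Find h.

The doubled signed area Σ (x_i y_{i+1} − x_{i+1} y_i) is linear in h.
With h=0 it equals 409; the coefficient of h is 1 (from the two edges through P_3).
So 1·h + 409 = 2·202.5 = 405 ⇒ h = -4.

-4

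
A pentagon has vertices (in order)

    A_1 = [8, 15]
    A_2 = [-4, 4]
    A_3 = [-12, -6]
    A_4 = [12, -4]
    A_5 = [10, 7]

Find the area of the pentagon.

Σ = (92) + (72) + (120) + (124) + (94) = 502
Area = |Σ|/2 = 251.

251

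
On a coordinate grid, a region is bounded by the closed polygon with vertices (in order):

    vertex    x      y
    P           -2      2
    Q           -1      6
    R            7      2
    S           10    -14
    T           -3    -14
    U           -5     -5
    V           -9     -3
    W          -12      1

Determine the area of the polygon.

253

Apply the surveyor's formula: 2A = Σ (x_i·y_{i+1} − x_{i+1}·y_i), indices taken mod 8.
P→Q: (-2)(6) − (-1)(2) = -10
Q→R: (-1)(2) − (7)(6) = -44
R→S: (7)(-14) − (10)(2) = -118
S→T: (10)(-14) − (-3)(-14) = -182
T→U: (-3)(-5) − (-5)(-14) = -55
U→V: (-5)(-3) − (-9)(-5) = -30
V→W: (-9)(1) − (-12)(-3) = -45
W→P: (-12)(2) − (-2)(1) = -22
Σ = -506
Area = |Σ|/2 = 253.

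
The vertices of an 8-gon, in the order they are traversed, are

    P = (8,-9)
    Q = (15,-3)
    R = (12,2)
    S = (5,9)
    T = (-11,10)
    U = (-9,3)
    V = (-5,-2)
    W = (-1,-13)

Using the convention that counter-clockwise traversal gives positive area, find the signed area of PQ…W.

Apply the shoelace formula: 2A = Σ (x_i·y_{i+1} − x_{i+1}·y_i), indices taken mod 8.
Cross-terms: 111, 66, 98, 149, 57, 33, 63, 113  ⇒  Σ = 690
Signed area = Σ/2 = 345 (positive ⇒ counter-clockwise traversal).

345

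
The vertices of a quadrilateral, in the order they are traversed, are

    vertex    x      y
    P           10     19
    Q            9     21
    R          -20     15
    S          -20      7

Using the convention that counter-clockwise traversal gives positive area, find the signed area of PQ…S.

152

Apply Gauss's area formula: 2A = Σ (x_i·y_{i+1} − x_{i+1}·y_i), indices taken mod 4.
P→Q: (10)(21) − (9)(19) = 39
Q→R: (9)(15) − (-20)(21) = 555
R→S: (-20)(7) − (-20)(15) = 160
S→P: (-20)(19) − (10)(7) = -450
Σ = 304
Signed area = Σ/2 = 152 (positive ⇒ counter-clockwise traversal).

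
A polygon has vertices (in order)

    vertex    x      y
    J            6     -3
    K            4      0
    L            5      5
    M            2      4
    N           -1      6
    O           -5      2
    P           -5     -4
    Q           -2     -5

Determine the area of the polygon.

Apply Gauss's area formula: 2A = Σ (x_i·y_{i+1} − x_{i+1}·y_i), indices taken mod 8.
Σ = (12) + (20) + (10) + (16) + (28) + (30) + (17) + (36) = 169
Area = |Σ|/2 = 84.5.

84.5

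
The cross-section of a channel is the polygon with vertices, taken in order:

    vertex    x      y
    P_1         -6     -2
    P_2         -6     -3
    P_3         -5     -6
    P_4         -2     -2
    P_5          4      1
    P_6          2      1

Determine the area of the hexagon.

17.5

Apply the surveyor's formula: 2A = Σ (x_i·y_{i+1} − x_{i+1}·y_i), indices taken mod 6.
P_1→P_2: (-6)(-3) − (-6)(-2) = 6
P_2→P_3: (-6)(-6) − (-5)(-3) = 21
P_3→P_4: (-5)(-2) − (-2)(-6) = -2
P_4→P_5: (-2)(1) − (4)(-2) = 6
P_5→P_6: (4)(1) − (2)(1) = 2
P_6→P_1: (2)(-2) − (-6)(1) = 2
Σ = 35
Area = |Σ|/2 = 17.5.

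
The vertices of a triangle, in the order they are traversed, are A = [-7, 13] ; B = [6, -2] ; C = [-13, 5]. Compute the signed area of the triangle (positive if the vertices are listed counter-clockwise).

Apply the shoelace formula: 2A = Σ (x_i·y_{i+1} − x_{i+1}·y_i), indices taken mod 3.
Cross-terms: -64, 4, -134  ⇒  Σ = -194
Signed area = Σ/2 = -97 (negative ⇒ clockwise traversal).

-97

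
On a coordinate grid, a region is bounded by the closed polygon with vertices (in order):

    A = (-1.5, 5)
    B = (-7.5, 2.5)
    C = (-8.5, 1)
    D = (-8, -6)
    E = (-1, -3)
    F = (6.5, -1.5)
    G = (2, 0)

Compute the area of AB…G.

79.25

Apply Gauss's area formula: 2A = Σ (x_i·y_{i+1} − x_{i+1}·y_i), indices taken mod 7.
Cross-terms: 33.75, 13.75, 59, 18, 21, 3, 10  ⇒  Σ = 158.5
Area = |Σ|/2 = 79.25.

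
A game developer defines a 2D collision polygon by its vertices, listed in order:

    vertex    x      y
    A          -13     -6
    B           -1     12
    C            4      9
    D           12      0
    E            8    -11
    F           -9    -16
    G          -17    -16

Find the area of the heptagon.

460

Apply the shoelace formula: 2A = Σ (x_i·y_{i+1} − x_{i+1}·y_i), indices taken mod 7.
A→B: (-13)(12) − (-1)(-6) = -162
B→C: (-1)(9) − (4)(12) = -57
C→D: (4)(0) − (12)(9) = -108
D→E: (12)(-11) − (8)(0) = -132
E→F: (8)(-16) − (-9)(-11) = -227
F→G: (-9)(-16) − (-17)(-16) = -128
G→A: (-17)(-6) − (-13)(-16) = -106
Σ = -920
Area = |Σ|/2 = 460.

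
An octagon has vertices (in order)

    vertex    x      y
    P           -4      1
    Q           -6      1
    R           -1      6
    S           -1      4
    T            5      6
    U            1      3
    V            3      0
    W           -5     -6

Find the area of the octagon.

52

Σ = (2) + (-35) + (2) + (-26) + (9) + (-9) + (-18) + (-29) = -104
Area = |Σ|/2 = 52.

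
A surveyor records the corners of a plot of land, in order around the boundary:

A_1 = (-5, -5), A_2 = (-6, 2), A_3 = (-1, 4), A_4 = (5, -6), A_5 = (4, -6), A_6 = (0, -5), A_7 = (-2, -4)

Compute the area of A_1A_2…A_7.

61

Cross-terms: -40, -22, -14, -6, -20, -10, -10  ⇒  Σ = -122
Area = |Σ|/2 = 61.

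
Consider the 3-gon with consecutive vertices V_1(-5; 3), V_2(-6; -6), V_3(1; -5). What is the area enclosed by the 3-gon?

Σ = (48) + (36) + (-22) = 62
Area = |Σ|/2 = 31.

31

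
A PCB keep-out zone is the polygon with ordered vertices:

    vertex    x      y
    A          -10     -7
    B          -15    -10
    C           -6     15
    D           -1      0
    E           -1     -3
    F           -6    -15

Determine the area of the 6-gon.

191.5

Apply the shoelace formula: 2A = Σ (x_i·y_{i+1} − x_{i+1}·y_i), indices taken mod 6.
Cross-terms: -5, -285, 15, 3, -3, -108  ⇒  Σ = -383
Area = |Σ|/2 = 191.5.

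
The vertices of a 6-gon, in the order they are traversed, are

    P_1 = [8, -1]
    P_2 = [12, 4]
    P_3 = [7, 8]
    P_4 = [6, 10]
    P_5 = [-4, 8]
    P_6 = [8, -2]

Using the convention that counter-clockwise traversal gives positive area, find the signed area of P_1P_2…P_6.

87

Apply the shoelace (surveyor's) formula: 2A = Σ (x_i·y_{i+1} − x_{i+1}·y_i), indices taken mod 6.
Σ = (44) + (68) + (22) + (88) + (-56) + (8) = 174
Signed area = Σ/2 = 87 (positive ⇒ counter-clockwise traversal).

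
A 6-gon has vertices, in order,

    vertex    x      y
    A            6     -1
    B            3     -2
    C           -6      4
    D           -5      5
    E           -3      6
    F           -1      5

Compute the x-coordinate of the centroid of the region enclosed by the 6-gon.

-5/27

Apply the shoelace (surveyor's) formula. First the cross-terms c_i = x_i·y_{i+1} − x_{i+1}·y_i:
  -9, 0, -10, -15, -9, -29  ⇒  2A = -72, A = -36.
Then Σ (x_i + x_{i+1})·c_i = 40, so x̄ = 40 / (6·(-36)) = -5/27.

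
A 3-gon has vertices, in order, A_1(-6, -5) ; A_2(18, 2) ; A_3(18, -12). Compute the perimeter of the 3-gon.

|A_1A_2| = √((24)² + (7)²) = √625 = 25
|A_2A_3| = √((0)² + (-14)²) = √196 = 14
|A_3A_1| = √((-24)² + (7)²) = √625 = 25
Perimeter = 25 + 14 + 25 = 64.

64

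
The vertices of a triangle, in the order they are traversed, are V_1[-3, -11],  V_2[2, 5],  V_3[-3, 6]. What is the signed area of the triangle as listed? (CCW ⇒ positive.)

Apply the shoelace (surveyor's) formula: 2A = Σ (x_i·y_{i+1} − x_{i+1}·y_i), indices taken mod 3.
Cross-terms: 7, 27, 51  ⇒  Σ = 85
Signed area = Σ/2 = 42.5 (positive ⇒ counter-clockwise traversal).

42.5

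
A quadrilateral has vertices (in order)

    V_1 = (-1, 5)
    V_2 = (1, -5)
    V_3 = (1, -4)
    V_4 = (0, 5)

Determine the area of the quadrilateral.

Apply the shoelace formula: 2A = Σ (x_i·y_{i+1} − x_{i+1}·y_i), indices taken mod 4.
Cross-terms: 0, 1, 5, 5  ⇒  Σ = 11
Area = |Σ|/2 = 5.5.

5.5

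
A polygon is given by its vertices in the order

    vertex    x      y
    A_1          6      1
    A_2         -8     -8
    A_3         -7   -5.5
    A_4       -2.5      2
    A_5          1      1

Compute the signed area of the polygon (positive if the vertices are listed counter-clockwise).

Cross-terms: -40, -12, -27.75, -4.5, -5  ⇒  Σ = -89.25
Signed area = Σ/2 = -44.625 (negative ⇒ clockwise traversal).

-44.625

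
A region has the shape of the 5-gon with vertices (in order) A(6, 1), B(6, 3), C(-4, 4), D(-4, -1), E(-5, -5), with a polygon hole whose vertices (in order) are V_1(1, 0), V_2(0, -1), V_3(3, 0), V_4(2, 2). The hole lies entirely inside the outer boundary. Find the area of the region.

Outer boundary:
Apply Gauss's area formula: 2A = Σ (x_i·y_{i+1} − x_{i+1}·y_i), indices taken mod 5.
Σ = (12) + (36) + (20) + (15) + (25) = 108
Area = |Σ|/2 = 54.
Hole:
Apply the shoelace formula: 2A = Σ (x_i·y_{i+1} − x_{i+1}·y_i), indices taken mod 4.
Σ = (-1) + (3) + (6) + (-2) = 6
Area = |Σ|/2 = 3.
Net area = 54 − 3 = 51.

51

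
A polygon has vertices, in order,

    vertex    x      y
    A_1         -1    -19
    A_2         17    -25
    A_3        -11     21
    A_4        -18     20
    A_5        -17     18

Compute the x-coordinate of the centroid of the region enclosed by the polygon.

-116/63

Apply the surveyor's formula. First the cross-terms c_i = x_i·y_{i+1} − x_{i+1}·y_i:
  348, 82, 158, 16, 341  ⇒  2A = 945, A = 472.5.
Then Σ (x_i + x_{i+1})·c_i = -5220, so x̄ = -5220 / (6·472.5) = -116/63.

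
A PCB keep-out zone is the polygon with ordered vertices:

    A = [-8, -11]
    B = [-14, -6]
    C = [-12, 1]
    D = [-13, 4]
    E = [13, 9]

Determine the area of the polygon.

233.5

Apply the shoelace formula: 2A = Σ (x_i·y_{i+1} − x_{i+1}·y_i), indices taken mod 5.
Σ = (-106) + (-86) + (-35) + (-169) + (-71) = -467
Area = |Σ|/2 = 233.5.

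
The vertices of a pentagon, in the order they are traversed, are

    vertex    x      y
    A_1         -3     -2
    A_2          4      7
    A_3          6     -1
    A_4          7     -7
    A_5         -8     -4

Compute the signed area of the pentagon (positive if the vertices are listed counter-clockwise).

-87

Σ = (-13) + (-46) + (-35) + (-84) + (4) = -174
Signed area = Σ/2 = -87 (negative ⇒ clockwise traversal).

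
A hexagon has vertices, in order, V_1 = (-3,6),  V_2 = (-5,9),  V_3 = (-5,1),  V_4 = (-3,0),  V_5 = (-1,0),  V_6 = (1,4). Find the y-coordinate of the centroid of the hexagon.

3.4

Apply the shoelace (surveyor's) formula. First the cross-terms c_i = x_i·y_{i+1} − x_{i+1}·y_i:
  3, 40, 3, 0, -4, 18  ⇒  2A = 60, A = 30.
Then Σ (y_i + y_{i+1})·c_i = 612, so ȳ = 612 / (6·30) = 3.4.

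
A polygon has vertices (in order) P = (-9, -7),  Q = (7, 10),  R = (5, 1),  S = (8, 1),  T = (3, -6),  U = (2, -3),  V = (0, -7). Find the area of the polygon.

106

Apply the surveyor's formula: 2A = Σ (x_i·y_{i+1} − x_{i+1}·y_i), indices taken mod 7.
Cross-terms: -41, -43, -3, -51, 3, -14, -63  ⇒  Σ = -212
Area = |Σ|/2 = 106.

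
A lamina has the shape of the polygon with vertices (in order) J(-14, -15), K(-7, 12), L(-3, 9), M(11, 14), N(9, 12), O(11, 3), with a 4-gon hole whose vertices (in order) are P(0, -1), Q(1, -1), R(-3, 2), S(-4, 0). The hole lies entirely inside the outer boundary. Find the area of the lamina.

325.5

Outer boundary:
Apply the surveyor's formula: 2A = Σ (x_i·y_{i+1} − x_{i+1}·y_i), indices taken mod 6.
Σ = (-273) + (-27) + (-141) + (6) + (-105) + (-123) = -663
Area = |Σ|/2 = 331.5.
Hole:
Apply the shoelace formula: 2A = Σ (x_i·y_{i+1} − x_{i+1}·y_i), indices taken mod 4.
Σ = (1) + (-1) + (8) + (4) = 12
Area = |Σ|/2 = 6.
Net area = 331.5 − 6 = 325.5.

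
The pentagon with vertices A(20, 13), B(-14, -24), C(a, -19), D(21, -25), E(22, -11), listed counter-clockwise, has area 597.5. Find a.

The doubled signed area Σ (x_i y_{i+1} − x_{i+1} y_i) is linear in a.
With a=0 it equals 1192; the coefficient of a is -1 (from the two edges through C).
So -1·a + 1192 = 2·597.5 = 1195 ⇒ a = -3.

-3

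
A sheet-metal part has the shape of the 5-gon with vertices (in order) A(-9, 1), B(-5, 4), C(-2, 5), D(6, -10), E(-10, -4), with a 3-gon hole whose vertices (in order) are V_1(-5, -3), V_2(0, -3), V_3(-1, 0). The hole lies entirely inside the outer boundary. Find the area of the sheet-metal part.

106.5

Outer boundary:
Apply Gauss's area formula: 2A = Σ (x_i·y_{i+1} − x_{i+1}·y_i), indices taken mod 5.
Cross-terms: -31, -17, -10, -124, -46  ⇒  Σ = -228
Area = |Σ|/2 = 114.
Hole:
Apply the surveyor's formula: 2A = Σ (x_i·y_{i+1} − x_{i+1}·y_i), indices taken mod 3.
V_1→V_2: (-5)(-3) − (0)(-3) = 15
V_2→V_3: (0)(0) − (-1)(-3) = -3
V_3→V_1: (-1)(-3) − (-5)(0) = 3
Σ = 15
Area = |Σ|/2 = 7.5.
Net area = 114 − 7.5 = 106.5.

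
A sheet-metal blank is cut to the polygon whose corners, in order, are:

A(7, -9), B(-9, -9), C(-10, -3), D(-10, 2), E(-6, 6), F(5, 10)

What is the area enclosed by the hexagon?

Apply the shoelace (surveyor's) formula: 2A = Σ (x_i·y_{i+1} − x_{i+1}·y_i), indices taken mod 6.
Σ = (-144) + (-63) + (-50) + (-48) + (-90) + (-115) = -510
Area = |Σ|/2 = 255.

255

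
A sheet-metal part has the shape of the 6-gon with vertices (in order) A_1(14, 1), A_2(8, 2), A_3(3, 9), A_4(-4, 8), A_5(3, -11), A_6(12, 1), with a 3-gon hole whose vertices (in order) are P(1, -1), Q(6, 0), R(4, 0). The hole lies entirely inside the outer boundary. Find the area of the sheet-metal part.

148.5

Outer boundary:
Apply the shoelace (surveyor's) formula: 2A = Σ (x_i·y_{i+1} − x_{i+1}·y_i), indices taken mod 6.
A_1→A_2: (14)(2) − (8)(1) = 20
A_2→A_3: (8)(9) − (3)(2) = 66
A_3→A_4: (3)(8) − (-4)(9) = 60
A_4→A_5: (-4)(-11) − (3)(8) = 20
A_5→A_6: (3)(1) − (12)(-11) = 135
A_6→A_1: (12)(1) − (14)(1) = -2
Σ = 299
Area = |Σ|/2 = 149.5.
Hole:
Apply the shoelace formula: 2A = Σ (x_i·y_{i+1} − x_{i+1}·y_i), indices taken mod 3.
P→Q: (1)(0) − (6)(-1) = 6
Q→R: (6)(0) − (4)(0) = 0
R→P: (4)(-1) − (1)(0) = -4
Σ = 2
Area = |Σ|/2 = 1.
Net area = 149.5 − 1 = 148.5.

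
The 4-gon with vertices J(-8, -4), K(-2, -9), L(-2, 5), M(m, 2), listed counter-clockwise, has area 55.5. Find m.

-7

The doubled signed area Σ (x_i y_{i+1} − x_{i+1} y_i) is linear in m.
With m=0 it equals 48; the coefficient of m is -9 (from the two edges through M).
So -9·m + 48 = 2·55.5 = 111 ⇒ m = -7.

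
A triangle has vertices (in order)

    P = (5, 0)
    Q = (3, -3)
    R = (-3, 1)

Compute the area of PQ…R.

13

Apply Gauss's area formula: 2A = Σ (x_i·y_{i+1} − x_{i+1}·y_i), indices taken mod 3.
Cross-terms: -15, -6, -5  ⇒  Σ = -26
Area = |Σ|/2 = 13.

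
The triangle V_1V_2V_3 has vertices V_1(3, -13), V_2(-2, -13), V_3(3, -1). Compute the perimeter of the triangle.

|V_1V_2| = √((-5)² + (0)²) = √25 = 5
|V_2V_3| = √((5)² + (12)²) = √169 = 13
|V_3V_1| = √((0)² + (-12)²) = √144 = 12
Perimeter = 5 + 13 + 12 = 30.

30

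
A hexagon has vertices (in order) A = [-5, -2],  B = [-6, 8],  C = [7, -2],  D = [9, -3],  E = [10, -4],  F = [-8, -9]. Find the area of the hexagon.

Σ = (-52) + (-44) + (-3) + (-6) + (-122) + (-29) = -256
Area = |Σ|/2 = 128.

128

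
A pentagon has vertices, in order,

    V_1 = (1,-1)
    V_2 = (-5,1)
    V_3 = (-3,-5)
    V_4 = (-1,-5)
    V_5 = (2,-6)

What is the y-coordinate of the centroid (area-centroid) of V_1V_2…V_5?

-208/81

Apply Gauss's area formula. First the cross-terms c_i = x_i·y_{i+1} − x_{i+1}·y_i:
  -4, 28, 10, 16, 4  ⇒  2A = 54, A = 27.
Then Σ (y_i + y_{i+1})·c_i = -416, so ȳ = -416 / (6·27) = -208/81.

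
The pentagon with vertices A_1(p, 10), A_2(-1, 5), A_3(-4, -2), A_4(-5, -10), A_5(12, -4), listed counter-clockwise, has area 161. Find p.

The doubled signed area Σ (x_i y_{i+1} − x_{i+1} y_i) is linear in p.
With p=0 it equals 322; the coefficient of p is 9 (from the two edges through A_1).
So 9·p + 322 = 2·161 = 322 ⇒ p = 0.

0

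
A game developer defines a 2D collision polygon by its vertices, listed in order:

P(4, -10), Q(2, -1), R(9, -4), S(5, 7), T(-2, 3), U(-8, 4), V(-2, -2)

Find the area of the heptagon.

Σ = (16) + (1) + (83) + (29) + (16) + (24) + (28) = 197
Area = |Σ|/2 = 98.5.

98.5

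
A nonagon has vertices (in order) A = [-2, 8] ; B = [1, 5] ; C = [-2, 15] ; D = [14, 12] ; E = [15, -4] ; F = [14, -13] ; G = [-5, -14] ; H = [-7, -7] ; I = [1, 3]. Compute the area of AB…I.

463

Σ = (-18) + (25) + (-234) + (-236) + (-139) + (-261) + (-63) + (-14) + (14) = -926
Area = |Σ|/2 = 463.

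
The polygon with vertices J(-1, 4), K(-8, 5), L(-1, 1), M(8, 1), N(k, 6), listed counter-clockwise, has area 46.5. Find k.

Write out the shoelace sum; only the two edges meeting at N involve k:
2·Area = [(8·6 − k·1) + (k·4 − (-1)·6)] + 15
       = 3·k + 69 = 93
⇒ k = 8.

8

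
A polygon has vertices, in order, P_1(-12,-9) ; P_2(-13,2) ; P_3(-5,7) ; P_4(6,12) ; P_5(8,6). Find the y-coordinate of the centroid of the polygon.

115/48

Apply the surveyor's formula. First the cross-terms c_i = x_i·y_{i+1} − x_{i+1}·y_i:
  -141, -81, -102, -60, 0  ⇒  2A = -384, A = -192.
Then Σ (y_i + y_{i+1})·c_i = -2760, so ȳ = -2760 / (6·(-192)) = 115/48.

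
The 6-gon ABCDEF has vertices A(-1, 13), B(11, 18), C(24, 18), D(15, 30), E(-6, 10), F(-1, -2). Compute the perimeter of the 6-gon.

|AB| = √((12)² + (5)²) = √169 = 13
|BC| = √((13)² + (0)²) = √169 = 13
|CD| = √((-9)² + (12)²) = √225 = 15
|DE| = √((-21)² + (-20)²) = √841 = 29
|EF| = √((5)² + (-12)²) = √169 = 13
|FA| = √((0)² + (15)²) = √225 = 15
Perimeter = 13 + 13 + 15 + 29 + 13 + 15 = 98.

98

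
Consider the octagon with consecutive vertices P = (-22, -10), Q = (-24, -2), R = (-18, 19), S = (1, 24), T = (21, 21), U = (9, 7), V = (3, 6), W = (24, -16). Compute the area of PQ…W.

1207.5

Σ = (-196) + (-492) + (-451) + (-483) + (-42) + (33) + (-192) + (-592) = -2415
Area = |Σ|/2 = 1207.5.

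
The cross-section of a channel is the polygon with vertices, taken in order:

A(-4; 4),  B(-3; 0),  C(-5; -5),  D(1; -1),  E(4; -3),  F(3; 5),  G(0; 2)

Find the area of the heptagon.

40.5

Σ = (12) + (15) + (10) + (1) + (29) + (6) + (8) = 81
Area = |Σ|/2 = 40.5.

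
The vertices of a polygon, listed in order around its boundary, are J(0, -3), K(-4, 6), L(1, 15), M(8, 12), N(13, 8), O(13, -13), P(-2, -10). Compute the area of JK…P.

350.5

Apply Gauss's area formula: 2A = Σ (x_i·y_{i+1} − x_{i+1}·y_i), indices taken mod 7.
Cross-terms: -12, -66, -108, -92, -273, -156, 6  ⇒  Σ = -701
Area = |Σ|/2 = 350.5.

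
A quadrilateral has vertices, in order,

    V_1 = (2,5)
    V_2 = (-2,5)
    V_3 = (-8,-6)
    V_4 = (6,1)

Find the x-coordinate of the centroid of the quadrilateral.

Apply the surveyor's formula. First the cross-terms c_i = x_i·y_{i+1} − x_{i+1}·y_i:
  20, 52, 28, 28  ⇒  2A = 128, A = 64.
Then Σ (x_i + x_{i+1})·c_i = -352, so x̄ = -352 / (6·64) = -11/12.

-11/12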